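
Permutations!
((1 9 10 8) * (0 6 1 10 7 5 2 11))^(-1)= ((0 6 1 9 7 5 2 11)(8 10))^(-1)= (0 11 2 5 7 9 1 6)(8 10)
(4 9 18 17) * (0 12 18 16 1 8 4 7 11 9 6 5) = (0 12 18 17 7 11 9 16 1 8 4 6 5) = [12, 8, 2, 3, 6, 0, 5, 11, 4, 16, 10, 9, 18, 13, 14, 15, 1, 7, 17]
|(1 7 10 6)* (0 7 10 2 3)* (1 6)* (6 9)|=|(0 7 2 3)(1 10)(6 9)|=4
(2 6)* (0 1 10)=(0 1 10)(2 6)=[1, 10, 6, 3, 4, 5, 2, 7, 8, 9, 0]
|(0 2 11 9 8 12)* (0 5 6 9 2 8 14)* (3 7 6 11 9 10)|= |(0 8 12 5 11 2 9 14)(3 7 6 10)|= 8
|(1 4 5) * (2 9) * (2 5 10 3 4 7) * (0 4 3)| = |(0 4 10)(1 7 2 9 5)| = 15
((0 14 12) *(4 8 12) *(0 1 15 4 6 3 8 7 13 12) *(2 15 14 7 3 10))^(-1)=(0 8 3 4 15 2 10 6 14 1 12 13 7)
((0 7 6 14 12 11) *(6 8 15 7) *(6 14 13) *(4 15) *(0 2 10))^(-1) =(0 10 2 11 12 14)(4 8 7 15)(6 13)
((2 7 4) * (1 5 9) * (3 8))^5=((1 5 9)(2 7 4)(3 8))^5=(1 9 5)(2 4 7)(3 8)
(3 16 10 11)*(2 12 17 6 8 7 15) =(2 12 17 6 8 7 15)(3 16 10 11) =[0, 1, 12, 16, 4, 5, 8, 15, 7, 9, 11, 3, 17, 13, 14, 2, 10, 6]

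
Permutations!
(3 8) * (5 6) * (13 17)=[0, 1, 2, 8, 4, 6, 5, 7, 3, 9, 10, 11, 12, 17, 14, 15, 16, 13]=(3 8)(5 6)(13 17)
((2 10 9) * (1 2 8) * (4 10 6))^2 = ((1 2 6 4 10 9 8))^2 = (1 6 10 8 2 4 9)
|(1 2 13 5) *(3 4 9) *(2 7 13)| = |(1 7 13 5)(3 4 9)| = 12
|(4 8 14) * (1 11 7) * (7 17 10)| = 15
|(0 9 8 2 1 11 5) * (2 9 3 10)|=|(0 3 10 2 1 11 5)(8 9)|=14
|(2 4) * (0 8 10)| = |(0 8 10)(2 4)| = 6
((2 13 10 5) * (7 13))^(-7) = (2 10 7 5 13) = ((2 7 13 10 5))^(-7)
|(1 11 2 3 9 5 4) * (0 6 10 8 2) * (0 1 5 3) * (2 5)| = |(0 6 10 8 5 4 2)(1 11)(3 9)| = 14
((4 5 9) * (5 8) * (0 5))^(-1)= (0 8 4 9 5)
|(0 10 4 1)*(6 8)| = 4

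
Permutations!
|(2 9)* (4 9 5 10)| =5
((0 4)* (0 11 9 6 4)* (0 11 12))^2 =((0 11 9 6 4 12))^2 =(0 9 4)(6 12 11)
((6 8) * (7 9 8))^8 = ((6 7 9 8))^8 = (9)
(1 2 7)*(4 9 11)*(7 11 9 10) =(1 2 11 4 10 7) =[0, 2, 11, 3, 10, 5, 6, 1, 8, 9, 7, 4]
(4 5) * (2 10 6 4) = (2 10 6 4 5) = [0, 1, 10, 3, 5, 2, 4, 7, 8, 9, 6]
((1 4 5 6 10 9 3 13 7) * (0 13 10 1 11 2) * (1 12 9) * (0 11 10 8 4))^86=(0 13 7 10 1)(3 4 6 9 8 5 12)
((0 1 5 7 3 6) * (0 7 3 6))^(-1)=(0 3 5 1)(6 7)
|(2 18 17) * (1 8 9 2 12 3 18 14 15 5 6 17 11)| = |(1 8 9 2 14 15 5 6 17 12 3 18 11)| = 13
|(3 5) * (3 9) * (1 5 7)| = 5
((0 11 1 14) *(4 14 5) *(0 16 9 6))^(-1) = (0 6 9 16 14 4 5 1 11)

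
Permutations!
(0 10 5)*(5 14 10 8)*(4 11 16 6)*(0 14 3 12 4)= [8, 1, 2, 12, 11, 14, 0, 7, 5, 9, 3, 16, 4, 13, 10, 15, 6]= (0 8 5 14 10 3 12 4 11 16 6)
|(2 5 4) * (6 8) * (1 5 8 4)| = 4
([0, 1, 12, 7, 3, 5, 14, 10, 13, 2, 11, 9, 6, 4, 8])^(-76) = [0, 1, 7, 14, 6, 5, 11, 8, 2, 3, 13, 4, 10, 12, 9]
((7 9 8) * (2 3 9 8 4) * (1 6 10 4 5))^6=(1 9 2 10)(3 4 6 5)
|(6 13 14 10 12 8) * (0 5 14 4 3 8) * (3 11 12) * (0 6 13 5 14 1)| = 12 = |(0 14 10 3 8 13 4 11 12 6 5 1)|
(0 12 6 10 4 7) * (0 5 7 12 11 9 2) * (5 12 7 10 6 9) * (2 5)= (0 11 2)(4 7 12 9 5 10)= [11, 1, 0, 3, 7, 10, 6, 12, 8, 5, 4, 2, 9]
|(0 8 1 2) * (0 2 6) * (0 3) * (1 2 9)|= 7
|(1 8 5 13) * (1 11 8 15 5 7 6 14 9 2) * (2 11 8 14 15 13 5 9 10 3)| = 12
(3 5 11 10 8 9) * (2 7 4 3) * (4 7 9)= (2 9)(3 5 11 10 8 4)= [0, 1, 9, 5, 3, 11, 6, 7, 4, 2, 8, 10]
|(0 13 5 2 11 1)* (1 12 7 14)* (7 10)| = |(0 13 5 2 11 12 10 7 14 1)| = 10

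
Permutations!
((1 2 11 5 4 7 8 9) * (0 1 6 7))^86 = ((0 1 2 11 5 4)(6 7 8 9))^86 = (0 2 5)(1 11 4)(6 8)(7 9)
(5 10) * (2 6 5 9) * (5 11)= (2 6 11 5 10 9)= [0, 1, 6, 3, 4, 10, 11, 7, 8, 2, 9, 5]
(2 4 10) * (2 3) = (2 4 10 3) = [0, 1, 4, 2, 10, 5, 6, 7, 8, 9, 3]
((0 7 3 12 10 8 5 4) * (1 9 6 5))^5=((0 7 3 12 10 8 1 9 6 5 4))^5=(0 8 4 10 5 12 6 3 9 7 1)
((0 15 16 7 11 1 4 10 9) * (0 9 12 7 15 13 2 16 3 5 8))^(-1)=(0 8 5 3 15 16 2 13)(1 11 7 12 10 4)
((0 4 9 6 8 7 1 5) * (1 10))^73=(0 4 9 6 8 7 10 1 5)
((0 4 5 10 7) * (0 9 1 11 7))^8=((0 4 5 10)(1 11 7 9))^8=(11)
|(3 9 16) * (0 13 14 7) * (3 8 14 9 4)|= 14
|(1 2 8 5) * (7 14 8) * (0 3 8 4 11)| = |(0 3 8 5 1 2 7 14 4 11)| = 10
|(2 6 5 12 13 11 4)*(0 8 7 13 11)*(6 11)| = |(0 8 7 13)(2 11 4)(5 12 6)| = 12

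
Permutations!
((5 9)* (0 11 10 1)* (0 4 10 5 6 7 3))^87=(0 9 3 5 7 11 6)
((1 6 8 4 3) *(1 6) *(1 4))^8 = ((1 4 3 6 8))^8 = (1 6 4 8 3)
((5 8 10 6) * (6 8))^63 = ((5 6)(8 10))^63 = (5 6)(8 10)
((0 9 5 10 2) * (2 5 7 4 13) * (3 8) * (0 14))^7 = ((0 9 7 4 13 2 14)(3 8)(5 10))^7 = (14)(3 8)(5 10)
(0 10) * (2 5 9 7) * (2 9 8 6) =(0 10)(2 5 8 6)(7 9) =[10, 1, 5, 3, 4, 8, 2, 9, 6, 7, 0]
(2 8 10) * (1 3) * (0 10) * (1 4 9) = (0 10 2 8)(1 3 4 9) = [10, 3, 8, 4, 9, 5, 6, 7, 0, 1, 2]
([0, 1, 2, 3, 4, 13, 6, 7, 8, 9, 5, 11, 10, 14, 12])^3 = (5 12 13 10 14)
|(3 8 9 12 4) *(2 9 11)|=|(2 9 12 4 3 8 11)|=7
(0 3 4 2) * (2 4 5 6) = (0 3 5 6 2) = [3, 1, 0, 5, 4, 6, 2]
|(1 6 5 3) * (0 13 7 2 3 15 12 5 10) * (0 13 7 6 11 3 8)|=12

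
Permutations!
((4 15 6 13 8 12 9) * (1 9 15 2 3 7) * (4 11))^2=(1 11 2 7 9 4 3)(6 8 15 13 12)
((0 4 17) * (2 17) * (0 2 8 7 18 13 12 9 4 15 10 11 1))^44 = (0 1 11 10 15)(4 7 13 9 8 18 12)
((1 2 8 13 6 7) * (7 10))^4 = (1 6 2 10 8 7 13)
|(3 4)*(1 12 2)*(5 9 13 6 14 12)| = |(1 5 9 13 6 14 12 2)(3 4)| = 8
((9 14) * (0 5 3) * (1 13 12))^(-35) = (0 5 3)(1 13 12)(9 14)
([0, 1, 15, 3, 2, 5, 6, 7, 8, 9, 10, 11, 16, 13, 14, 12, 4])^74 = [0, 1, 4, 3, 16, 5, 6, 7, 8, 9, 10, 11, 15, 13, 14, 2, 12]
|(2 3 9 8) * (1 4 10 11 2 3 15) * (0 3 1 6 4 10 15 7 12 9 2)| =30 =|(0 3 2 7 12 9 8 1 10 11)(4 15 6)|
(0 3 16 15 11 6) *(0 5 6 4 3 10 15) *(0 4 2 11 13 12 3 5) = (0 10 15 13 12 3 16 4 5 6)(2 11) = [10, 1, 11, 16, 5, 6, 0, 7, 8, 9, 15, 2, 3, 12, 14, 13, 4]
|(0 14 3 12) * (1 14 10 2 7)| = 8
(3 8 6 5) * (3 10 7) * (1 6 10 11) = (1 6 5 11)(3 8 10 7) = [0, 6, 2, 8, 4, 11, 5, 3, 10, 9, 7, 1]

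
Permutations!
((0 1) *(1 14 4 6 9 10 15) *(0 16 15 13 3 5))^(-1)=((0 14 4 6 9 10 13 3 5)(1 16 15))^(-1)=(0 5 3 13 10 9 6 4 14)(1 15 16)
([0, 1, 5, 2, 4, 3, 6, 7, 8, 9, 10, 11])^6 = [0, 1, 2, 3, 4, 5, 6, 7, 8, 9, 10, 11]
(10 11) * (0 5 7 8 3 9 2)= (0 5 7 8 3 9 2)(10 11)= [5, 1, 0, 9, 4, 7, 6, 8, 3, 2, 11, 10]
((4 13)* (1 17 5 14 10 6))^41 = (1 6 10 14 5 17)(4 13)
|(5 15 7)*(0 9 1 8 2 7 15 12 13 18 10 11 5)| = 6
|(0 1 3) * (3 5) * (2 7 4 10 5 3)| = |(0 1 3)(2 7 4 10 5)| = 15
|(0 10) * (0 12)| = 3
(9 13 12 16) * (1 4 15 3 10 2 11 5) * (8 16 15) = (1 4 8 16 9 13 12 15 3 10 2 11 5) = [0, 4, 11, 10, 8, 1, 6, 7, 16, 13, 2, 5, 15, 12, 14, 3, 9]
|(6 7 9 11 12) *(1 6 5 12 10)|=|(1 6 7 9 11 10)(5 12)|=6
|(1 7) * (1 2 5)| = |(1 7 2 5)| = 4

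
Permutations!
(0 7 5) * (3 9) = [7, 1, 2, 9, 4, 0, 6, 5, 8, 3] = (0 7 5)(3 9)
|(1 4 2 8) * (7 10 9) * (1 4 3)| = 6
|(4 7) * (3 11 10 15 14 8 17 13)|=8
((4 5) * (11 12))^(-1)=((4 5)(11 12))^(-1)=(4 5)(11 12)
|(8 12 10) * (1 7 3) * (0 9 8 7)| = 8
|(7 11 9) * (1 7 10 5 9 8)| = |(1 7 11 8)(5 9 10)| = 12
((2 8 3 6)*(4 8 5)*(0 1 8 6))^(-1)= (0 3 8 1)(2 6 4 5)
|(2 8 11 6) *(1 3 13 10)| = 4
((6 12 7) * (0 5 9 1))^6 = (12)(0 9)(1 5)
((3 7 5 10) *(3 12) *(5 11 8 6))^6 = ((3 7 11 8 6 5 10 12))^6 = (3 10 6 11)(5 8 7 12)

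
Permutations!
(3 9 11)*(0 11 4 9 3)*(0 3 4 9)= (0 11 3 4)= [11, 1, 2, 4, 0, 5, 6, 7, 8, 9, 10, 3]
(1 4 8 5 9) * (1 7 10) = (1 4 8 5 9 7 10) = [0, 4, 2, 3, 8, 9, 6, 10, 5, 7, 1]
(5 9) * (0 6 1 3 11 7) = [6, 3, 2, 11, 4, 9, 1, 0, 8, 5, 10, 7] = (0 6 1 3 11 7)(5 9)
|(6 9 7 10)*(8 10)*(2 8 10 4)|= 12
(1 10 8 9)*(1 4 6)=(1 10 8 9 4 6)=[0, 10, 2, 3, 6, 5, 1, 7, 9, 4, 8]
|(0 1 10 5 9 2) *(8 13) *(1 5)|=|(0 5 9 2)(1 10)(8 13)|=4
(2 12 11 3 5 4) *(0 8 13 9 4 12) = (0 8 13 9 4 2)(3 5 12 11) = [8, 1, 0, 5, 2, 12, 6, 7, 13, 4, 10, 3, 11, 9]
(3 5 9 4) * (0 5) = (0 5 9 4 3) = [5, 1, 2, 0, 3, 9, 6, 7, 8, 4]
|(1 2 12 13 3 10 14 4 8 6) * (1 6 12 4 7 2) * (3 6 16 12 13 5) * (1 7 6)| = |(1 7 2 4 8 13)(3 10 14 6 16 12 5)| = 42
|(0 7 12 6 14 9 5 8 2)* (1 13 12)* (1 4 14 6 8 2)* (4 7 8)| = 10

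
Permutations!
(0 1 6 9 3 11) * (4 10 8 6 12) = (0 1 12 4 10 8 6 9 3 11) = [1, 12, 2, 11, 10, 5, 9, 7, 6, 3, 8, 0, 4]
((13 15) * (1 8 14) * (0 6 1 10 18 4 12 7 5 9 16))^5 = (0 10 5 1 4 16 14 7 6 18 9 8 12)(13 15)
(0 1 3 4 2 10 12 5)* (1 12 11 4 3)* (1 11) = (0 12 5)(1 11 4 2 10) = [12, 11, 10, 3, 2, 0, 6, 7, 8, 9, 1, 4, 5]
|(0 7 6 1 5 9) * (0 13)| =|(0 7 6 1 5 9 13)| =7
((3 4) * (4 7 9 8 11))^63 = (3 8)(4 9)(7 11)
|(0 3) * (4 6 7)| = 6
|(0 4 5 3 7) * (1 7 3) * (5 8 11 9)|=8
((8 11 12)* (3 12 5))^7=((3 12 8 11 5))^7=(3 8 5 12 11)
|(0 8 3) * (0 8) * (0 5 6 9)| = |(0 5 6 9)(3 8)| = 4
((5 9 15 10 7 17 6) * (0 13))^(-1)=(0 13)(5 6 17 7 10 15 9)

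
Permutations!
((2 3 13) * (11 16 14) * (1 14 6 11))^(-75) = (16)(1 14)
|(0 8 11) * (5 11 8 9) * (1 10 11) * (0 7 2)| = 8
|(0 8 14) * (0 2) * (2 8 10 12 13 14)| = |(0 10 12 13 14 8 2)| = 7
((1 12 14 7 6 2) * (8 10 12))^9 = (1 8 10 12 14 7 6 2)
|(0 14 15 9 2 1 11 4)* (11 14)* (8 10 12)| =|(0 11 4)(1 14 15 9 2)(8 10 12)| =15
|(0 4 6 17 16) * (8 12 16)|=|(0 4 6 17 8 12 16)|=7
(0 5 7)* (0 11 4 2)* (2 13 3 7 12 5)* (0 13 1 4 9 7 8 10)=(0 2 13 3 8 10)(1 4)(5 12)(7 11 9)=[2, 4, 13, 8, 1, 12, 6, 11, 10, 7, 0, 9, 5, 3]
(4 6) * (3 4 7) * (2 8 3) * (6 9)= (2 8 3 4 9 6 7)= [0, 1, 8, 4, 9, 5, 7, 2, 3, 6]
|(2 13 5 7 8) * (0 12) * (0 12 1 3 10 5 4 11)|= 11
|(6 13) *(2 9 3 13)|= 5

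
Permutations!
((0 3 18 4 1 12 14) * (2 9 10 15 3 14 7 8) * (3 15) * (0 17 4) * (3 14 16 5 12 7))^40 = (0 3 5)(1 9 4 2 17 8 14 7 10)(12 16 18)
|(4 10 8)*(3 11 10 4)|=|(3 11 10 8)|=4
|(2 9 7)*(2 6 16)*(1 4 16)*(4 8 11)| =|(1 8 11 4 16 2 9 7 6)| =9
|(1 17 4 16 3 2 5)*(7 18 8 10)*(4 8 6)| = |(1 17 8 10 7 18 6 4 16 3 2 5)| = 12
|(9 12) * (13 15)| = 2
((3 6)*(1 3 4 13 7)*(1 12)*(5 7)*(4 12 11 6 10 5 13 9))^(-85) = (13)(1 5 6 3 7 12 10 11)(4 9)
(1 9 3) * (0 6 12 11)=[6, 9, 2, 1, 4, 5, 12, 7, 8, 3, 10, 0, 11]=(0 6 12 11)(1 9 3)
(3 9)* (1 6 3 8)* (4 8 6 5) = (1 5 4 8)(3 9 6) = [0, 5, 2, 9, 8, 4, 3, 7, 1, 6]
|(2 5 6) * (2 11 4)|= 5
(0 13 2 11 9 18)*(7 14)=(0 13 2 11 9 18)(7 14)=[13, 1, 11, 3, 4, 5, 6, 14, 8, 18, 10, 9, 12, 2, 7, 15, 16, 17, 0]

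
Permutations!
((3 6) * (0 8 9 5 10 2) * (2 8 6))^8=(10)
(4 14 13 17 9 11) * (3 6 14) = (3 6 14 13 17 9 11 4) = [0, 1, 2, 6, 3, 5, 14, 7, 8, 11, 10, 4, 12, 17, 13, 15, 16, 9]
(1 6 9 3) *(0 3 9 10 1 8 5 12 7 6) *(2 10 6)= [3, 0, 10, 8, 4, 12, 6, 2, 5, 9, 1, 11, 7]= (0 3 8 5 12 7 2 10 1)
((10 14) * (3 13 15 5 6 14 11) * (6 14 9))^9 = ((3 13 15 5 14 10 11)(6 9))^9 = (3 15 14 11 13 5 10)(6 9)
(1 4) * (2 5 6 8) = (1 4)(2 5 6 8) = [0, 4, 5, 3, 1, 6, 8, 7, 2]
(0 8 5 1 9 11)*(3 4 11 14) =(0 8 5 1 9 14 3 4 11) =[8, 9, 2, 4, 11, 1, 6, 7, 5, 14, 10, 0, 12, 13, 3]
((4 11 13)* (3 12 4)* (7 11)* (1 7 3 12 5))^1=(1 7 11 13 12 4 3 5)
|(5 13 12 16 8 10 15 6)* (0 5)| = 9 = |(0 5 13 12 16 8 10 15 6)|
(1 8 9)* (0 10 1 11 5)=[10, 8, 2, 3, 4, 0, 6, 7, 9, 11, 1, 5]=(0 10 1 8 9 11 5)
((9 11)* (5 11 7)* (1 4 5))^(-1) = (1 7 9 11 5 4)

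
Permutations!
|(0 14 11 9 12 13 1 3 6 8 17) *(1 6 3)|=|(0 14 11 9 12 13 6 8 17)|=9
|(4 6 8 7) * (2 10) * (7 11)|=|(2 10)(4 6 8 11 7)|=10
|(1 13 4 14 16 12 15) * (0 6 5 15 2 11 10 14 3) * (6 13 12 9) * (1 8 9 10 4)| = 120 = |(0 13 1 12 2 11 4 3)(5 15 8 9 6)(10 14 16)|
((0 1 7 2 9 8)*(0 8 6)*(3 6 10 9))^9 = (0 2)(1 3)(6 7)(9 10)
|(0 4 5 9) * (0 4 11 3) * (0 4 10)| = 7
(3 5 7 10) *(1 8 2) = (1 8 2)(3 5 7 10) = [0, 8, 1, 5, 4, 7, 6, 10, 2, 9, 3]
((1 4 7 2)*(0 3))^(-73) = (0 3)(1 2 7 4) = ((0 3)(1 4 7 2))^(-73)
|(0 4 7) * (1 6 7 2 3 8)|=|(0 4 2 3 8 1 6 7)|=8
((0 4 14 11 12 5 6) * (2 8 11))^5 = ((0 4 14 2 8 11 12 5 6))^5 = (0 11 4 12 14 5 2 6 8)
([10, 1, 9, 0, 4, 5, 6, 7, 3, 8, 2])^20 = (0 2 8)(3 10 9)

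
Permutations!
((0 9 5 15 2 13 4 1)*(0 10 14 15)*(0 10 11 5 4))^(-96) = ((0 9 4 1 11 5 10 14 15 2 13))^(-96) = (0 1 10 2 9 11 14 13 4 5 15)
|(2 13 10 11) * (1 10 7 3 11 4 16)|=20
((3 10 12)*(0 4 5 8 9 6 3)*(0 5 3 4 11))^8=(12)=((0 11)(3 10 12 5 8 9 6 4))^8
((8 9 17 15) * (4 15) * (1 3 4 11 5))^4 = ((1 3 4 15 8 9 17 11 5))^4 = (1 8 5 15 11 4 17 3 9)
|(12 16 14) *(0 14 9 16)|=6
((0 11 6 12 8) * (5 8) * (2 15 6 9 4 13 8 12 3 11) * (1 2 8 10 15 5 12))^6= (3 15 13 9)(4 11 6 10)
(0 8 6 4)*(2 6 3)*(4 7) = [8, 1, 6, 2, 0, 5, 7, 4, 3] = (0 8 3 2 6 7 4)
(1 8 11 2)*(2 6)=(1 8 11 6 2)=[0, 8, 1, 3, 4, 5, 2, 7, 11, 9, 10, 6]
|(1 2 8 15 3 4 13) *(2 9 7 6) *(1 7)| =8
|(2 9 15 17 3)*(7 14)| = 10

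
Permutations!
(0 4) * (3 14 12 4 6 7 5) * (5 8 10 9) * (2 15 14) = (0 6 7 8 10 9 5 3 2 15 14 12 4) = [6, 1, 15, 2, 0, 3, 7, 8, 10, 5, 9, 11, 4, 13, 12, 14]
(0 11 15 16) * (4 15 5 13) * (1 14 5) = (0 11 1 14 5 13 4 15 16) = [11, 14, 2, 3, 15, 13, 6, 7, 8, 9, 10, 1, 12, 4, 5, 16, 0]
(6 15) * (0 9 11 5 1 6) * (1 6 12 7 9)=(0 1 12 7 9 11 5 6 15)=[1, 12, 2, 3, 4, 6, 15, 9, 8, 11, 10, 5, 7, 13, 14, 0]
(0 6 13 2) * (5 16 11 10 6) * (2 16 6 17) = (0 5 6 13 16 11 10 17 2) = [5, 1, 0, 3, 4, 6, 13, 7, 8, 9, 17, 10, 12, 16, 14, 15, 11, 2]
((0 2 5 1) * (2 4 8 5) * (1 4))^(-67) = (0 1)(4 5 8)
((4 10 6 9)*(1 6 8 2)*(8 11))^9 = (1 6 9 4 10 11 8 2) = ((1 6 9 4 10 11 8 2))^9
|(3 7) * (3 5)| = |(3 7 5)| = 3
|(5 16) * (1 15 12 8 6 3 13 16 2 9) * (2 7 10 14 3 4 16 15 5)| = 15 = |(1 5 7 10 14 3 13 15 12 8 6 4 16 2 9)|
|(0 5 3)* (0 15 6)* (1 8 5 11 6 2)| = |(0 11 6)(1 8 5 3 15 2)| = 6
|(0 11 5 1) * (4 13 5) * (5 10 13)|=10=|(0 11 4 5 1)(10 13)|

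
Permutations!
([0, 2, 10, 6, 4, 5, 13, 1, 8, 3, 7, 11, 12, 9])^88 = (13)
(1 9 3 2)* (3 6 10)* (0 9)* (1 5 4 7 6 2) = (0 9 2 5 4 7 6 10 3 1) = [9, 0, 5, 1, 7, 4, 10, 6, 8, 2, 3]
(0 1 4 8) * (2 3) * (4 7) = (0 1 7 4 8)(2 3) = [1, 7, 3, 2, 8, 5, 6, 4, 0]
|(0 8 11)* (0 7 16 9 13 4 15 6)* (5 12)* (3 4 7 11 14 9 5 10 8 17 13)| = 15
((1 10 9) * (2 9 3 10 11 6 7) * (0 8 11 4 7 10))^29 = (0 3 10 6 11 8)(1 9 2 7 4)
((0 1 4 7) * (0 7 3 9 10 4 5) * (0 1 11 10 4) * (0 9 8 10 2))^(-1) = (0 2 11)(1 5)(3 4 9 10 8)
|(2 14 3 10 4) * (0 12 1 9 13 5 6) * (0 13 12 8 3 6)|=30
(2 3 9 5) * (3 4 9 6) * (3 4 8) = (2 8 3 6 4 9 5) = [0, 1, 8, 6, 9, 2, 4, 7, 3, 5]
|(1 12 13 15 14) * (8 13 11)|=7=|(1 12 11 8 13 15 14)|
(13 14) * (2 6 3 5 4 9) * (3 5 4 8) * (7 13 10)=[0, 1, 6, 4, 9, 8, 5, 13, 3, 2, 7, 11, 12, 14, 10]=(2 6 5 8 3 4 9)(7 13 14 10)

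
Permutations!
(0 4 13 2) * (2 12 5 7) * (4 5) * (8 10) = (0 5 7 2)(4 13 12)(8 10) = [5, 1, 0, 3, 13, 7, 6, 2, 10, 9, 8, 11, 4, 12]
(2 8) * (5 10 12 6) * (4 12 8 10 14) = (2 10 8)(4 12 6 5 14) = [0, 1, 10, 3, 12, 14, 5, 7, 2, 9, 8, 11, 6, 13, 4]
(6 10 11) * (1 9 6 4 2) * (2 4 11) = (11)(1 9 6 10 2) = [0, 9, 1, 3, 4, 5, 10, 7, 8, 6, 2, 11]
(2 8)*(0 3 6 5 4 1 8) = (0 3 6 5 4 1 8 2) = [3, 8, 0, 6, 1, 4, 5, 7, 2]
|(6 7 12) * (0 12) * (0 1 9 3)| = |(0 12 6 7 1 9 3)| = 7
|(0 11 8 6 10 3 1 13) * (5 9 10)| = |(0 11 8 6 5 9 10 3 1 13)| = 10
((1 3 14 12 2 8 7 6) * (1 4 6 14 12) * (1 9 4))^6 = (1 14 12 4 8)(2 6 7 3 9)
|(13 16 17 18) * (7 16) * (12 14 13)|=|(7 16 17 18 12 14 13)|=7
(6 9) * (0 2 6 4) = (0 2 6 9 4) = [2, 1, 6, 3, 0, 5, 9, 7, 8, 4]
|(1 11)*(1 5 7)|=|(1 11 5 7)|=4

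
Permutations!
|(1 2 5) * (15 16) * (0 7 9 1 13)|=|(0 7 9 1 2 5 13)(15 16)|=14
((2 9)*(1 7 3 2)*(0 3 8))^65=(0 2 1 8 3 9 7)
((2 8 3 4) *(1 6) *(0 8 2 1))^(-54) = (8)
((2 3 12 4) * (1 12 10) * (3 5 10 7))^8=(1 4 5)(2 10 12)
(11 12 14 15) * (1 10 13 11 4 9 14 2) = (1 10 13 11 12 2)(4 9 14 15) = [0, 10, 1, 3, 9, 5, 6, 7, 8, 14, 13, 12, 2, 11, 15, 4]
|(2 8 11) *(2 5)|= 4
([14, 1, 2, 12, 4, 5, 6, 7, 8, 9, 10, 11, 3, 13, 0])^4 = (14)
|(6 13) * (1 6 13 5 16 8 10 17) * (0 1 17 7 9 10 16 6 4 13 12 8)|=42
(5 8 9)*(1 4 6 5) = (1 4 6 5 8 9) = [0, 4, 2, 3, 6, 8, 5, 7, 9, 1]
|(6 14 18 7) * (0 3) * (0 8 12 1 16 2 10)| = 8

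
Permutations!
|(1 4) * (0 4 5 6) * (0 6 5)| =3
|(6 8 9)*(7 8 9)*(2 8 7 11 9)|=5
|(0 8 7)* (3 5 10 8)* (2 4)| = |(0 3 5 10 8 7)(2 4)| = 6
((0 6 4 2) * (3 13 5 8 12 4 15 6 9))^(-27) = ((0 9 3 13 5 8 12 4 2)(6 15))^(-27) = (6 15)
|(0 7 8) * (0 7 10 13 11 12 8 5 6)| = |(0 10 13 11 12 8 7 5 6)| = 9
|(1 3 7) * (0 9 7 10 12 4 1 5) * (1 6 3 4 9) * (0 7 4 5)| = |(0 1 5 7)(3 10 12 9 4 6)| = 12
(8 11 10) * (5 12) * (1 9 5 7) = [0, 9, 2, 3, 4, 12, 6, 1, 11, 5, 8, 10, 7] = (1 9 5 12 7)(8 11 10)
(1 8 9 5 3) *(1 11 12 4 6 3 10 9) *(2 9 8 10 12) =(1 10 8)(2 9 5 12 4 6 3 11) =[0, 10, 9, 11, 6, 12, 3, 7, 1, 5, 8, 2, 4]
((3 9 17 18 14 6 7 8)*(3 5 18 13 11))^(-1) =((3 9 17 13 11)(5 18 14 6 7 8))^(-1) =(3 11 13 17 9)(5 8 7 6 14 18)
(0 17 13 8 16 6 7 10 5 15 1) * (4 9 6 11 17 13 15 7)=(0 13 8 16 11 17 15 1)(4 9 6)(5 7 10)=[13, 0, 2, 3, 9, 7, 4, 10, 16, 6, 5, 17, 12, 8, 14, 1, 11, 15]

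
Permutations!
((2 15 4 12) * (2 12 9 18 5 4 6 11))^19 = (2 11 6 15)(4 5 18 9)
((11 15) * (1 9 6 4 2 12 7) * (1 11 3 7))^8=(15)(1 6 2)(4 12 9)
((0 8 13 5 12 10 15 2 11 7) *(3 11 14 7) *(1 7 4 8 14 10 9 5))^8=(0 14 4 8 13 1 7)(2 15 10)(5 9 12)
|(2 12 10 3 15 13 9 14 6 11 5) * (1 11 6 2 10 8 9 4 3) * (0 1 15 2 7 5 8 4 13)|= |(0 1 11 8 9 14 7 5 10 15)(2 12 4 3)|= 20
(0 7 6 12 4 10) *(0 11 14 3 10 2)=(0 7 6 12 4 2)(3 10 11 14)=[7, 1, 0, 10, 2, 5, 12, 6, 8, 9, 11, 14, 4, 13, 3]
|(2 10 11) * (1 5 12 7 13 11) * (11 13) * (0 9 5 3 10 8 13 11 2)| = |(0 9 5 12 7 2 8 13 11)(1 3 10)| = 9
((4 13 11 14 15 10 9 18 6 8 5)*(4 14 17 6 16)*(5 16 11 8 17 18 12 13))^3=((4 5 14 15 10 9 12 13 8 16)(6 17)(11 18))^3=(4 15 12 16 14 9 8 5 10 13)(6 17)(11 18)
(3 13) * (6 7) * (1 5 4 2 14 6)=[0, 5, 14, 13, 2, 4, 7, 1, 8, 9, 10, 11, 12, 3, 6]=(1 5 4 2 14 6 7)(3 13)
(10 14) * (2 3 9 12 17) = [0, 1, 3, 9, 4, 5, 6, 7, 8, 12, 14, 11, 17, 13, 10, 15, 16, 2] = (2 3 9 12 17)(10 14)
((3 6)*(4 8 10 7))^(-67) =(3 6)(4 8 10 7)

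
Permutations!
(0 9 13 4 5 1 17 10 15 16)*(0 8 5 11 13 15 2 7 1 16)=(0 9 15)(1 17 10 2 7)(4 11 13)(5 16 8)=[9, 17, 7, 3, 11, 16, 6, 1, 5, 15, 2, 13, 12, 4, 14, 0, 8, 10]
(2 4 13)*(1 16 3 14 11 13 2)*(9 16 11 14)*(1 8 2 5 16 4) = (1 11 13 8 2)(3 9 4 5 16) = [0, 11, 1, 9, 5, 16, 6, 7, 2, 4, 10, 13, 12, 8, 14, 15, 3]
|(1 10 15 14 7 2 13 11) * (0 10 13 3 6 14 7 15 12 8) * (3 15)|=|(0 10 12 8)(1 13 11)(2 15 7)(3 6 14)|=12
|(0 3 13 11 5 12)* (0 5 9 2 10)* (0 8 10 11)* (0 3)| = |(2 11 9)(3 13)(5 12)(8 10)| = 6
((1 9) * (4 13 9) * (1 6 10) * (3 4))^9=(1 4 9 10 3 13 6)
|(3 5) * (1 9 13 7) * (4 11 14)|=|(1 9 13 7)(3 5)(4 11 14)|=12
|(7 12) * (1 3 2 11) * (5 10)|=4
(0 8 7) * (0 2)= (0 8 7 2)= [8, 1, 0, 3, 4, 5, 6, 2, 7]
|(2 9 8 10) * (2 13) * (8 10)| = 4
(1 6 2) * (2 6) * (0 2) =[2, 0, 1, 3, 4, 5, 6] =(6)(0 2 1)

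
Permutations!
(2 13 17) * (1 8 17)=(1 8 17 2 13)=[0, 8, 13, 3, 4, 5, 6, 7, 17, 9, 10, 11, 12, 1, 14, 15, 16, 2]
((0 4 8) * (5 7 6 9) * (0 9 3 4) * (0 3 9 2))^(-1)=(0 2 8 4 3)(5 9 6 7)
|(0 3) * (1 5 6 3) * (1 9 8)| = |(0 9 8 1 5 6 3)| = 7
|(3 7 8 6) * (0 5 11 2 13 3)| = |(0 5 11 2 13 3 7 8 6)| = 9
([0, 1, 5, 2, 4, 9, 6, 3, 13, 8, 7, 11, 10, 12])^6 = [0, 1, 10, 12, 4, 7, 6, 13, 2, 3, 8, 11, 9, 5]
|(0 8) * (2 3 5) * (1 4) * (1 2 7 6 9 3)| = 30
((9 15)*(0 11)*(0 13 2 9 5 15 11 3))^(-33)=((0 3)(2 9 11 13)(5 15))^(-33)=(0 3)(2 13 11 9)(5 15)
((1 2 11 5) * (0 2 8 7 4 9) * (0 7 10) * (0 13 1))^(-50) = ((0 2 11 5)(1 8 10 13)(4 9 7))^(-50) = (0 11)(1 10)(2 5)(4 9 7)(8 13)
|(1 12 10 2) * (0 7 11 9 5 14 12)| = |(0 7 11 9 5 14 12 10 2 1)| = 10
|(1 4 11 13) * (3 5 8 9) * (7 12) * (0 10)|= 4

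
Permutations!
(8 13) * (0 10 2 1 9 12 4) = [10, 9, 1, 3, 0, 5, 6, 7, 13, 12, 2, 11, 4, 8] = (0 10 2 1 9 12 4)(8 13)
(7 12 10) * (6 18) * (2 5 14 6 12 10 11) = (2 5 14 6 18 12 11)(7 10) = [0, 1, 5, 3, 4, 14, 18, 10, 8, 9, 7, 2, 11, 13, 6, 15, 16, 17, 12]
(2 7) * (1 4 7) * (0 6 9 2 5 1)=(0 6 9 2)(1 4 7 5)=[6, 4, 0, 3, 7, 1, 9, 5, 8, 2]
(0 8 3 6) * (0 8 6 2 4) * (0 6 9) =(0 9)(2 4 6 8 3) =[9, 1, 4, 2, 6, 5, 8, 7, 3, 0]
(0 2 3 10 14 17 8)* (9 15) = (0 2 3 10 14 17 8)(9 15) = [2, 1, 3, 10, 4, 5, 6, 7, 0, 15, 14, 11, 12, 13, 17, 9, 16, 8]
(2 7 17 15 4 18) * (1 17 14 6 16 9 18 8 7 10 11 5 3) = (1 17 15 4 8 7 14 6 16 9 18 2 10 11 5 3) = [0, 17, 10, 1, 8, 3, 16, 14, 7, 18, 11, 5, 12, 13, 6, 4, 9, 15, 2]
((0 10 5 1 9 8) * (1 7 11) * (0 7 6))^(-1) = ((0 10 5 6)(1 9 8 7 11))^(-1) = (0 6 5 10)(1 11 7 8 9)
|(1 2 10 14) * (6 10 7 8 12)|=|(1 2 7 8 12 6 10 14)|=8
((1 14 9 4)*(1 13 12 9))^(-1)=((1 14)(4 13 12 9))^(-1)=(1 14)(4 9 12 13)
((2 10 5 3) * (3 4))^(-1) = ((2 10 5 4 3))^(-1) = (2 3 4 5 10)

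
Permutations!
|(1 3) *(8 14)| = 2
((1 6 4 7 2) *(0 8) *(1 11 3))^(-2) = ((0 8)(1 6 4 7 2 11 3))^(-2) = (1 11 7 6 3 2 4)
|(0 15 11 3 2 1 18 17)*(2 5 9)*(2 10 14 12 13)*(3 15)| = |(0 3 5 9 10 14 12 13 2 1 18 17)(11 15)| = 12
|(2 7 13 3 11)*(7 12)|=|(2 12 7 13 3 11)|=6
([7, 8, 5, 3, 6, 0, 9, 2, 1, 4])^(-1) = [5, 8, 7, 3, 9, 2, 4, 0, 1, 6]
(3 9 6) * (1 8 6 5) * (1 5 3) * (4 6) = (1 8 4 6)(3 9) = [0, 8, 2, 9, 6, 5, 1, 7, 4, 3]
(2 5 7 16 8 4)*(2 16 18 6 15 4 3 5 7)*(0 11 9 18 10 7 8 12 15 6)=(0 11 9 18)(2 8 3 5)(4 16 12 15)(7 10)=[11, 1, 8, 5, 16, 2, 6, 10, 3, 18, 7, 9, 15, 13, 14, 4, 12, 17, 0]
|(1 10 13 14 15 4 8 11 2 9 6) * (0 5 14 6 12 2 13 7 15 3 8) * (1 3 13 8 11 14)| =|(0 5 1 10 7 15 4)(2 9 12)(3 11 8 14 13 6)| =42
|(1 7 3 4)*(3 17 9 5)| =|(1 7 17 9 5 3 4)| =7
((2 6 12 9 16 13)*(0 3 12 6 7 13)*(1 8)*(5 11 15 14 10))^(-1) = ((0 3 12 9 16)(1 8)(2 7 13)(5 11 15 14 10))^(-1) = (0 16 9 12 3)(1 8)(2 13 7)(5 10 14 15 11)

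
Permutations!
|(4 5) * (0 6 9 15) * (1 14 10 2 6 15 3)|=|(0 15)(1 14 10 2 6 9 3)(4 5)|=14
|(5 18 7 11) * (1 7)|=|(1 7 11 5 18)|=5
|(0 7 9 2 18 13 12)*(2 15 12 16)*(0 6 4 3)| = 8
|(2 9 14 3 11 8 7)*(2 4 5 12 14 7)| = |(2 9 7 4 5 12 14 3 11 8)| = 10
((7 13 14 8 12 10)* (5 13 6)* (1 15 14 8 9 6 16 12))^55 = (1 8 13 5 6 9 14 15)(7 10 12 16)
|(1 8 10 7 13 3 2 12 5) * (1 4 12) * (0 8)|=24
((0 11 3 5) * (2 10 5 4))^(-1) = (0 5 10 2 4 3 11)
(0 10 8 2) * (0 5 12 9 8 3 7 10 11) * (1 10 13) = [11, 10, 5, 7, 4, 12, 6, 13, 2, 8, 3, 0, 9, 1] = (0 11)(1 10 3 7 13)(2 5 12 9 8)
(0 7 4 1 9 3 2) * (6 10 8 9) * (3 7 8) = (0 8 9 7 4 1 6 10 3 2) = [8, 6, 0, 2, 1, 5, 10, 4, 9, 7, 3]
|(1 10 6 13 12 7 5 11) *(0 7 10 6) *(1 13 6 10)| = 8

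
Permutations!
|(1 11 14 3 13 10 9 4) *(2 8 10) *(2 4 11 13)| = 21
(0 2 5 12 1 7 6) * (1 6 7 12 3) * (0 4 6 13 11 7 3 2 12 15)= (0 12 13 11 7 3 1 15)(2 5)(4 6)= [12, 15, 5, 1, 6, 2, 4, 3, 8, 9, 10, 7, 13, 11, 14, 0]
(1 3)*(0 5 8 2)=[5, 3, 0, 1, 4, 8, 6, 7, 2]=(0 5 8 2)(1 3)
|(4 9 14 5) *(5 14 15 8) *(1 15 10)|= 7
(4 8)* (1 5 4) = (1 5 4 8) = [0, 5, 2, 3, 8, 4, 6, 7, 1]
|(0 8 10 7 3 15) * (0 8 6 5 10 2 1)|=|(0 6 5 10 7 3 15 8 2 1)|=10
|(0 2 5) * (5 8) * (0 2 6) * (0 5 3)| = 6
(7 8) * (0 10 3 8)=(0 10 3 8 7)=[10, 1, 2, 8, 4, 5, 6, 0, 7, 9, 3]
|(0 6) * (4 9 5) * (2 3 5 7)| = |(0 6)(2 3 5 4 9 7)| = 6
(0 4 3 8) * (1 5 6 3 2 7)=(0 4 2 7 1 5 6 3 8)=[4, 5, 7, 8, 2, 6, 3, 1, 0]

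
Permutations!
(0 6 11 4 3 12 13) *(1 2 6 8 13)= (0 8 13)(1 2 6 11 4 3 12)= [8, 2, 6, 12, 3, 5, 11, 7, 13, 9, 10, 4, 1, 0]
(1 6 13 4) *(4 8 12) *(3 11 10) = (1 6 13 8 12 4)(3 11 10) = [0, 6, 2, 11, 1, 5, 13, 7, 12, 9, 3, 10, 4, 8]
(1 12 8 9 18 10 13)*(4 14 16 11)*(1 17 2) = (1 12 8 9 18 10 13 17 2)(4 14 16 11) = [0, 12, 1, 3, 14, 5, 6, 7, 9, 18, 13, 4, 8, 17, 16, 15, 11, 2, 10]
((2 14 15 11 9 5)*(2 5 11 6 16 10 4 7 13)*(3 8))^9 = ((2 14 15 6 16 10 4 7 13)(3 8)(9 11))^9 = (16)(3 8)(9 11)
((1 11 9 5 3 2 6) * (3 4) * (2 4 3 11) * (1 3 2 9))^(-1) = ((1 9 5 2 6 3 4 11))^(-1) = (1 11 4 3 6 2 5 9)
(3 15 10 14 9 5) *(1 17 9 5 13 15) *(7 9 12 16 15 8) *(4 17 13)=[0, 13, 2, 1, 17, 3, 6, 9, 7, 4, 14, 11, 16, 8, 5, 10, 15, 12]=(1 13 8 7 9 4 17 12 16 15 10 14 5 3)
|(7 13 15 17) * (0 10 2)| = 12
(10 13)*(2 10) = [0, 1, 10, 3, 4, 5, 6, 7, 8, 9, 13, 11, 12, 2] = (2 10 13)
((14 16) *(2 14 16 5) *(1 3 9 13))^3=(16)(1 13 9 3)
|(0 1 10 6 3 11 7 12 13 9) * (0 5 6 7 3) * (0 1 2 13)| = 10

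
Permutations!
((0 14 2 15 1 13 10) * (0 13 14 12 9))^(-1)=(0 9 12)(1 15 2 14)(10 13)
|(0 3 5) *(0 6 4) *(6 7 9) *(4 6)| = 6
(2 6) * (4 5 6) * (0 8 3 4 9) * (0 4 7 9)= (0 8 3 7 9 4 5 6 2)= [8, 1, 0, 7, 5, 6, 2, 9, 3, 4]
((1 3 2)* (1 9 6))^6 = ((1 3 2 9 6))^6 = (1 3 2 9 6)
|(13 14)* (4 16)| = |(4 16)(13 14)| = 2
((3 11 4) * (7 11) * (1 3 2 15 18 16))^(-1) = ((1 3 7 11 4 2 15 18 16))^(-1) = (1 16 18 15 2 4 11 7 3)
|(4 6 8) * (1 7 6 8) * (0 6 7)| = |(0 6 1)(4 8)| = 6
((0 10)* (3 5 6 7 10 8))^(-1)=(0 10 7 6 5 3 8)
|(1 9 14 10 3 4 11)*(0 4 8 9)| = 20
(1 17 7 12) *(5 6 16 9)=(1 17 7 12)(5 6 16 9)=[0, 17, 2, 3, 4, 6, 16, 12, 8, 5, 10, 11, 1, 13, 14, 15, 9, 7]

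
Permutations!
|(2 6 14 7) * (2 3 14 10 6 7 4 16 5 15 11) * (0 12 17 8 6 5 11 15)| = |(0 12 17 8 6 10 5)(2 7 3 14 4 16 11)| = 7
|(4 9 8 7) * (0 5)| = |(0 5)(4 9 8 7)| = 4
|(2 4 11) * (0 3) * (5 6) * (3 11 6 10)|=|(0 11 2 4 6 5 10 3)|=8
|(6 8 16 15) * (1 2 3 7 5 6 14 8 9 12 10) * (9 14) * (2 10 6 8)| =22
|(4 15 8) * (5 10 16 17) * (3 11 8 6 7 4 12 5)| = 8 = |(3 11 8 12 5 10 16 17)(4 15 6 7)|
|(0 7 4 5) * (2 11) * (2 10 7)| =7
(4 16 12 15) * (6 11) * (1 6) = (1 6 11)(4 16 12 15) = [0, 6, 2, 3, 16, 5, 11, 7, 8, 9, 10, 1, 15, 13, 14, 4, 12]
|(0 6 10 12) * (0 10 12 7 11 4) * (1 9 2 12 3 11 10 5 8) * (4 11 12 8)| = 12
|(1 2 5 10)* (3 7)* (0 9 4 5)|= |(0 9 4 5 10 1 2)(3 7)|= 14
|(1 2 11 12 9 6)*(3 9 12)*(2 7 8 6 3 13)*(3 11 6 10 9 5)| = 18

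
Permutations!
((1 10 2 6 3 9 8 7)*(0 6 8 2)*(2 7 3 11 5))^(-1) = (0 10 1 7 9 3 8 2 5 11 6)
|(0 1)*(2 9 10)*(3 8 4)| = |(0 1)(2 9 10)(3 8 4)| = 6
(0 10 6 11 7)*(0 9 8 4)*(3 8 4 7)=(0 10 6 11 3 8 7 9 4)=[10, 1, 2, 8, 0, 5, 11, 9, 7, 4, 6, 3]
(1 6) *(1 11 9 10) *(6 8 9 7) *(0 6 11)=[6, 8, 2, 3, 4, 5, 0, 11, 9, 10, 1, 7]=(0 6)(1 8 9 10)(7 11)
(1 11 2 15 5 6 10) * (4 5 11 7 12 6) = (1 7 12 6 10)(2 15 11)(4 5) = [0, 7, 15, 3, 5, 4, 10, 12, 8, 9, 1, 2, 6, 13, 14, 11]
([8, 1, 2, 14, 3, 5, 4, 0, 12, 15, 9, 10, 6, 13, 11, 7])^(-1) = (0 7 15 9 10 11 14 3 4 6 12 8)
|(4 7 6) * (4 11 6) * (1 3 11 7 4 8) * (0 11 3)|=6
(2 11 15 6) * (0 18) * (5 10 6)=(0 18)(2 11 15 5 10 6)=[18, 1, 11, 3, 4, 10, 2, 7, 8, 9, 6, 15, 12, 13, 14, 5, 16, 17, 0]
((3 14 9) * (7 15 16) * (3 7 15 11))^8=(16)(3 7 14 11 9)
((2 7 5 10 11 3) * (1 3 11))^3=(11)(1 7)(2 10)(3 5)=((11)(1 3 2 7 5 10))^3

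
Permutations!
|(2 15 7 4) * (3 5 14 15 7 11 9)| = 6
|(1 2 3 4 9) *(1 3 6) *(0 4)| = |(0 4 9 3)(1 2 6)| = 12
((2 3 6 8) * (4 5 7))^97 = (2 3 6 8)(4 5 7) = ((2 3 6 8)(4 5 7))^97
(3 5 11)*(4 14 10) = [0, 1, 2, 5, 14, 11, 6, 7, 8, 9, 4, 3, 12, 13, 10] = (3 5 11)(4 14 10)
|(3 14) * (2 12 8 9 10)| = |(2 12 8 9 10)(3 14)| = 10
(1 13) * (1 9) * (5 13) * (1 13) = (1 5)(9 13) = [0, 5, 2, 3, 4, 1, 6, 7, 8, 13, 10, 11, 12, 9]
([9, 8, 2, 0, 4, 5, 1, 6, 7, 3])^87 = [0, 6, 2, 3, 4, 5, 7, 8, 1, 9]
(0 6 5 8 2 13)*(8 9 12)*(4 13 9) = (0 6 5 4 13)(2 9 12 8) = [6, 1, 9, 3, 13, 4, 5, 7, 2, 12, 10, 11, 8, 0]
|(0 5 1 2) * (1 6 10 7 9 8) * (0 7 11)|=5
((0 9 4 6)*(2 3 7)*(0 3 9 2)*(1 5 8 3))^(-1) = ((0 2 9 4 6 1 5 8 3 7))^(-1) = (0 7 3 8 5 1 6 4 9 2)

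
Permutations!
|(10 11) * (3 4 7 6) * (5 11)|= 12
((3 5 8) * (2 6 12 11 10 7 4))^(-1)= (2 4 7 10 11 12 6)(3 8 5)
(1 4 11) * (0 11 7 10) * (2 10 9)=(0 11 1 4 7 9 2 10)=[11, 4, 10, 3, 7, 5, 6, 9, 8, 2, 0, 1]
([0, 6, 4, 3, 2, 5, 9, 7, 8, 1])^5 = [0, 9, 4, 3, 2, 5, 1, 7, 8, 6]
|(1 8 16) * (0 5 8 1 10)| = 5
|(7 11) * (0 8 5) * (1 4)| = |(0 8 5)(1 4)(7 11)| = 6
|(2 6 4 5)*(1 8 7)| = |(1 8 7)(2 6 4 5)| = 12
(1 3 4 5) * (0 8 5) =(0 8 5 1 3 4) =[8, 3, 2, 4, 0, 1, 6, 7, 5]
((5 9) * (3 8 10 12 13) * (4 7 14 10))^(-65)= (3 13 12 10 14 7 4 8)(5 9)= ((3 8 4 7 14 10 12 13)(5 9))^(-65)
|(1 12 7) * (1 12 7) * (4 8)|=|(1 7 12)(4 8)|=6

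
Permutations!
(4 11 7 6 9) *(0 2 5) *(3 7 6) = (0 2 5)(3 7)(4 11 6 9) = [2, 1, 5, 7, 11, 0, 9, 3, 8, 4, 10, 6]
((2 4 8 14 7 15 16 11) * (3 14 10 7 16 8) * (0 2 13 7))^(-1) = (0 10 8 15 7 13 11 16 14 3 4 2)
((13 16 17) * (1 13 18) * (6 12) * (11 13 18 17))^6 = ((1 18)(6 12)(11 13 16))^6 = (18)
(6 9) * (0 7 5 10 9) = [7, 1, 2, 3, 4, 10, 0, 5, 8, 6, 9] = (0 7 5 10 9 6)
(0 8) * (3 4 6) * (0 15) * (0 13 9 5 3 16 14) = (0 8 15 13 9 5 3 4 6 16 14) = [8, 1, 2, 4, 6, 3, 16, 7, 15, 5, 10, 11, 12, 9, 0, 13, 14]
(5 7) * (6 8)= (5 7)(6 8)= [0, 1, 2, 3, 4, 7, 8, 5, 6]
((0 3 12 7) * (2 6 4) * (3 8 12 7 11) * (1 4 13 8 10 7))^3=(1 6 12)(2 8 3)(4 13 11)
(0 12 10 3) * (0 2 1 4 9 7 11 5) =(0 12 10 3 2 1 4 9 7 11 5) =[12, 4, 1, 2, 9, 0, 6, 11, 8, 7, 3, 5, 10]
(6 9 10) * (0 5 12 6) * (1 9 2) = (0 5 12 6 2 1 9 10) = [5, 9, 1, 3, 4, 12, 2, 7, 8, 10, 0, 11, 6]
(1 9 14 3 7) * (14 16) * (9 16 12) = (1 16 14 3 7)(9 12) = [0, 16, 2, 7, 4, 5, 6, 1, 8, 12, 10, 11, 9, 13, 3, 15, 14]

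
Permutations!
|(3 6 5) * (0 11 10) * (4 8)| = 6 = |(0 11 10)(3 6 5)(4 8)|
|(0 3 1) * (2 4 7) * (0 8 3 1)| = |(0 1 8 3)(2 4 7)| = 12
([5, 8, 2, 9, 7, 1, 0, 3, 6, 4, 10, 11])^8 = [8, 0, 2, 3, 4, 6, 1, 7, 5, 9, 10, 11]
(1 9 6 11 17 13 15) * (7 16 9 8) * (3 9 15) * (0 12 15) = [12, 8, 2, 9, 4, 5, 11, 16, 7, 6, 10, 17, 15, 3, 14, 1, 0, 13] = (0 12 15 1 8 7 16)(3 9 6 11 17 13)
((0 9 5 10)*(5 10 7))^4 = ((0 9 10)(5 7))^4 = (0 9 10)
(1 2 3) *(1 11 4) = (1 2 3 11 4) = [0, 2, 3, 11, 1, 5, 6, 7, 8, 9, 10, 4]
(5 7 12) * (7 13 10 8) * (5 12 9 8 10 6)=(5 13 6)(7 9 8)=[0, 1, 2, 3, 4, 13, 5, 9, 7, 8, 10, 11, 12, 6]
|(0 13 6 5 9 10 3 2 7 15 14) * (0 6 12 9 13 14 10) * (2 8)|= |(0 14 6 5 13 12 9)(2 7 15 10 3 8)|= 42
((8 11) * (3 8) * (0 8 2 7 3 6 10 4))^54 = ((0 8 11 6 10 4)(2 7 3))^54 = (11)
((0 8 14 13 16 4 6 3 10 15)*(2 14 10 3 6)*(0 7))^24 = (0 7 15 10 8)(2 4 16 13 14)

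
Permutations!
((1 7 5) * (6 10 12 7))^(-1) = (1 5 7 12 10 6)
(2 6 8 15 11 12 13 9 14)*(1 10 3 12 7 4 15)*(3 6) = (1 10 6 8)(2 3 12 13 9 14)(4 15 11 7) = [0, 10, 3, 12, 15, 5, 8, 4, 1, 14, 6, 7, 13, 9, 2, 11]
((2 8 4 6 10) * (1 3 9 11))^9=((1 3 9 11)(2 8 4 6 10))^9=(1 3 9 11)(2 10 6 4 8)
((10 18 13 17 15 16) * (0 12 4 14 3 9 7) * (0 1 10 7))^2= ((0 12 4 14 3 9)(1 10 18 13 17 15 16 7))^2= (0 4 3)(1 18 17 16)(7 10 13 15)(9 12 14)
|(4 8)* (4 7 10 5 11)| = |(4 8 7 10 5 11)| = 6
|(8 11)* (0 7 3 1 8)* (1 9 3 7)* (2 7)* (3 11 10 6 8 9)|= 12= |(0 1 9 11)(2 7)(6 8 10)|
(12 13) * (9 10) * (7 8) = [0, 1, 2, 3, 4, 5, 6, 8, 7, 10, 9, 11, 13, 12] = (7 8)(9 10)(12 13)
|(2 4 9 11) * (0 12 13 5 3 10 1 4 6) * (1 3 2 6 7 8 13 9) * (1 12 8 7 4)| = 10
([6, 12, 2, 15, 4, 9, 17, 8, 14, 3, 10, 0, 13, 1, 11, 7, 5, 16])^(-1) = [11, 13, 2, 9, 4, 16, 0, 15, 7, 5, 10, 14, 1, 12, 8, 3, 17, 6]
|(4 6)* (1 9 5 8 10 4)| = 7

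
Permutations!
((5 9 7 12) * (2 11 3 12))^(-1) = ((2 11 3 12 5 9 7))^(-1) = (2 7 9 5 12 3 11)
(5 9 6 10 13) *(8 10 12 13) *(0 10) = (0 10 8)(5 9 6 12 13) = [10, 1, 2, 3, 4, 9, 12, 7, 0, 6, 8, 11, 13, 5]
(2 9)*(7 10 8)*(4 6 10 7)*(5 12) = (2 9)(4 6 10 8)(5 12) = [0, 1, 9, 3, 6, 12, 10, 7, 4, 2, 8, 11, 5]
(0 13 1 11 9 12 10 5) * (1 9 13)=(0 1 11 13 9 12 10 5)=[1, 11, 2, 3, 4, 0, 6, 7, 8, 12, 5, 13, 10, 9]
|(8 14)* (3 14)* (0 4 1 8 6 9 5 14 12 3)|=|(0 4 1 8)(3 12)(5 14 6 9)|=4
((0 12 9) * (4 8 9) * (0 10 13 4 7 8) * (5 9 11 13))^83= ((0 12 7 8 11 13 4)(5 9 10))^83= (0 4 13 11 8 7 12)(5 10 9)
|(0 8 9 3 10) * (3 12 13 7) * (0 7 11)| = |(0 8 9 12 13 11)(3 10 7)| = 6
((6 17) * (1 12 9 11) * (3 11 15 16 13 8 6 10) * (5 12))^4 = (1 15 6 11 9 8 3 12 13 10 5 16 17)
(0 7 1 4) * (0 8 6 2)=(0 7 1 4 8 6 2)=[7, 4, 0, 3, 8, 5, 2, 1, 6]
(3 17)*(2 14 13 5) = (2 14 13 5)(3 17) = [0, 1, 14, 17, 4, 2, 6, 7, 8, 9, 10, 11, 12, 5, 13, 15, 16, 3]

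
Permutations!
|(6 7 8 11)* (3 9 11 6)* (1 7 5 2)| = 6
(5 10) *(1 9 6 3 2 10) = [0, 9, 10, 2, 4, 1, 3, 7, 8, 6, 5] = (1 9 6 3 2 10 5)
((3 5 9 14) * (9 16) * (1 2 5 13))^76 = ((1 2 5 16 9 14 3 13))^76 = (1 9)(2 14)(3 5)(13 16)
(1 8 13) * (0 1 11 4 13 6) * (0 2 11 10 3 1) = (1 8 6 2 11 4 13 10 3) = [0, 8, 11, 1, 13, 5, 2, 7, 6, 9, 3, 4, 12, 10]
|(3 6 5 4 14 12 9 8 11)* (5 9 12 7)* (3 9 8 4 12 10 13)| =12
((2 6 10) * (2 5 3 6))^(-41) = (3 5 10 6)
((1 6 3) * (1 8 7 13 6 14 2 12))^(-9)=((1 14 2 12)(3 8 7 13 6))^(-9)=(1 12 2 14)(3 8 7 13 6)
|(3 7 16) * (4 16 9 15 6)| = |(3 7 9 15 6 4 16)| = 7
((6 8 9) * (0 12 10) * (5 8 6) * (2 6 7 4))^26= ((0 12 10)(2 6 7 4)(5 8 9))^26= (0 10 12)(2 7)(4 6)(5 9 8)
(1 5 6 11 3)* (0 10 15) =(0 10 15)(1 5 6 11 3) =[10, 5, 2, 1, 4, 6, 11, 7, 8, 9, 15, 3, 12, 13, 14, 0]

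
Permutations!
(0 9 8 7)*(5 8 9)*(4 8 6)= (9)(0 5 6 4 8 7)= [5, 1, 2, 3, 8, 6, 4, 0, 7, 9]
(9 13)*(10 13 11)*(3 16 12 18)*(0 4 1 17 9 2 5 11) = (0 4 1 17 9)(2 5 11 10 13)(3 16 12 18) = [4, 17, 5, 16, 1, 11, 6, 7, 8, 0, 13, 10, 18, 2, 14, 15, 12, 9, 3]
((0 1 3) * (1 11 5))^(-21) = ((0 11 5 1 3))^(-21) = (0 3 1 5 11)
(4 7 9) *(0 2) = (0 2)(4 7 9) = [2, 1, 0, 3, 7, 5, 6, 9, 8, 4]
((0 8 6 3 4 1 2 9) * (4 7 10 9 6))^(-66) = ((0 8 4 1 2 6 3 7 10 9))^(-66) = (0 2 10 4 3)(1 7 8 6 9)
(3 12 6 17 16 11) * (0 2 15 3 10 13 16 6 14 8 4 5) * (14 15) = (0 2 14 8 4 5)(3 12 15)(6 17)(10 13 16 11) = [2, 1, 14, 12, 5, 0, 17, 7, 4, 9, 13, 10, 15, 16, 8, 3, 11, 6]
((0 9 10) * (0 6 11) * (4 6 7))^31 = ((0 9 10 7 4 6 11))^31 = (0 7 11 10 6 9 4)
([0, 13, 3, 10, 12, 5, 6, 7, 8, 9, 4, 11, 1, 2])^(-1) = [0, 12, 13, 2, 10, 5, 6, 7, 8, 9, 3, 11, 4, 1]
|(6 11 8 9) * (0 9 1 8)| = 4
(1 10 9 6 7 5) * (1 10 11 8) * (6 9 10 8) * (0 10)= (0 10)(1 11 6 7 5 8)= [10, 11, 2, 3, 4, 8, 7, 5, 1, 9, 0, 6]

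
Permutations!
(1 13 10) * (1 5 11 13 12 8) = (1 12 8)(5 11 13 10) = [0, 12, 2, 3, 4, 11, 6, 7, 1, 9, 5, 13, 8, 10]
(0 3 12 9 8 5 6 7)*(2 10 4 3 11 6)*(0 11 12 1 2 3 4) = (0 12 9 8 5 3 1 2 10)(6 7 11) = [12, 2, 10, 1, 4, 3, 7, 11, 5, 8, 0, 6, 9]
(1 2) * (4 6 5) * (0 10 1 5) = [10, 2, 5, 3, 6, 4, 0, 7, 8, 9, 1] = (0 10 1 2 5 4 6)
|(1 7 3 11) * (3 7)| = |(1 3 11)| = 3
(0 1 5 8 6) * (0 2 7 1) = (1 5 8 6 2 7) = [0, 5, 7, 3, 4, 8, 2, 1, 6]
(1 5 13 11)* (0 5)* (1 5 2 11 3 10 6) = (0 2 11 5 13 3 10 6 1) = [2, 0, 11, 10, 4, 13, 1, 7, 8, 9, 6, 5, 12, 3]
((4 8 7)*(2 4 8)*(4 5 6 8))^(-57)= (2 8)(4 6)(5 7)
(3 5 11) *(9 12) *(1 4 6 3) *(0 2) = [2, 4, 0, 5, 6, 11, 3, 7, 8, 12, 10, 1, 9] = (0 2)(1 4 6 3 5 11)(9 12)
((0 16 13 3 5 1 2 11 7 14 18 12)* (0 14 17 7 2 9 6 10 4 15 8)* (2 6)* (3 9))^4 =(0 2 4 16 11 15 13 6 8 9 10)(1 3 5)(12 14 18)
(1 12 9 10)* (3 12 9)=(1 9 10)(3 12)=[0, 9, 2, 12, 4, 5, 6, 7, 8, 10, 1, 11, 3]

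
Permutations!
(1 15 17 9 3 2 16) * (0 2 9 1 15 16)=(0 2)(1 16 15 17)(3 9)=[2, 16, 0, 9, 4, 5, 6, 7, 8, 3, 10, 11, 12, 13, 14, 17, 15, 1]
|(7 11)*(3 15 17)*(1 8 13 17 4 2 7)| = |(1 8 13 17 3 15 4 2 7 11)| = 10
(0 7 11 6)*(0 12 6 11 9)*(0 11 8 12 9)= (0 7)(6 9 11 8 12)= [7, 1, 2, 3, 4, 5, 9, 0, 12, 11, 10, 8, 6]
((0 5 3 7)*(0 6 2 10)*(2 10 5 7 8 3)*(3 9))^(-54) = ((0 7 6 10)(2 5)(3 8 9))^(-54) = (0 6)(7 10)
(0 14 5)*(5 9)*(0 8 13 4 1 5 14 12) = (0 12)(1 5 8 13 4)(9 14) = [12, 5, 2, 3, 1, 8, 6, 7, 13, 14, 10, 11, 0, 4, 9]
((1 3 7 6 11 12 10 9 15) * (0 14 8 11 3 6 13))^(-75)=(0 11 9 6 13 8 10 1 7 14 12 15 3)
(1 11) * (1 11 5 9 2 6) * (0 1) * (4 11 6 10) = (0 1 5 9 2 10 4 11 6) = [1, 5, 10, 3, 11, 9, 0, 7, 8, 2, 4, 6]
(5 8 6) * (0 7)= (0 7)(5 8 6)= [7, 1, 2, 3, 4, 8, 5, 0, 6]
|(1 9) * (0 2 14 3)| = |(0 2 14 3)(1 9)| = 4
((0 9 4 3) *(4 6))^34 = ((0 9 6 4 3))^34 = (0 3 4 6 9)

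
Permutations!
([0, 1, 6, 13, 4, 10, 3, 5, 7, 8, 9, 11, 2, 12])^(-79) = [0, 1, 6, 13, 4, 10, 3, 5, 7, 8, 9, 11, 2, 12]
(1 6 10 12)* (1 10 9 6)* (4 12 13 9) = (4 12 10 13 9 6) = [0, 1, 2, 3, 12, 5, 4, 7, 8, 6, 13, 11, 10, 9]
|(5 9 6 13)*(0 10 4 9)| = 7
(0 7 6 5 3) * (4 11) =(0 7 6 5 3)(4 11) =[7, 1, 2, 0, 11, 3, 5, 6, 8, 9, 10, 4]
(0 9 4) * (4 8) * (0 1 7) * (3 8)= (0 9 3 8 4 1 7)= [9, 7, 2, 8, 1, 5, 6, 0, 4, 3]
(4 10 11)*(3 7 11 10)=[0, 1, 2, 7, 3, 5, 6, 11, 8, 9, 10, 4]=(3 7 11 4)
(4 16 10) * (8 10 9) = (4 16 9 8 10) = [0, 1, 2, 3, 16, 5, 6, 7, 10, 8, 4, 11, 12, 13, 14, 15, 9]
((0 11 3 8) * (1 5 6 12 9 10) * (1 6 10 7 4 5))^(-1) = (0 8 3 11)(4 7 9 12 6 10 5)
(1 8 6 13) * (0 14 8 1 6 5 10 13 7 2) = (0 14 8 5 10 13 6 7 2) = [14, 1, 0, 3, 4, 10, 7, 2, 5, 9, 13, 11, 12, 6, 8]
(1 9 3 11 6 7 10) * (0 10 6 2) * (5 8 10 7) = [7, 9, 0, 11, 4, 8, 5, 6, 10, 3, 1, 2] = (0 7 6 5 8 10 1 9 3 11 2)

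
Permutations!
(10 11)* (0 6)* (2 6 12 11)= [12, 1, 6, 3, 4, 5, 0, 7, 8, 9, 2, 10, 11]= (0 12 11 10 2 6)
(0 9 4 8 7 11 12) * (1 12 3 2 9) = (0 1 12)(2 9 4 8 7 11 3) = [1, 12, 9, 2, 8, 5, 6, 11, 7, 4, 10, 3, 0]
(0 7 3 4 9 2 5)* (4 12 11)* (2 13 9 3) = (0 7 2 5)(3 12 11 4)(9 13) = [7, 1, 5, 12, 3, 0, 6, 2, 8, 13, 10, 4, 11, 9]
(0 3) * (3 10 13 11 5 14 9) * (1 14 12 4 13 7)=(0 10 7 1 14 9 3)(4 13 11 5 12)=[10, 14, 2, 0, 13, 12, 6, 1, 8, 3, 7, 5, 4, 11, 9]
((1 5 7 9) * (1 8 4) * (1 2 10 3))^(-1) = ((1 5 7 9 8 4 2 10 3))^(-1) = (1 3 10 2 4 8 9 7 5)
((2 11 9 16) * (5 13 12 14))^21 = ((2 11 9 16)(5 13 12 14))^21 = (2 11 9 16)(5 13 12 14)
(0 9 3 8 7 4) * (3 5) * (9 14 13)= (0 14 13 9 5 3 8 7 4)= [14, 1, 2, 8, 0, 3, 6, 4, 7, 5, 10, 11, 12, 9, 13]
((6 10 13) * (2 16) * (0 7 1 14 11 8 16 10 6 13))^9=(16)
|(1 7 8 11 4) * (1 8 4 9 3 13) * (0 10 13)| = |(0 10 13 1 7 4 8 11 9 3)| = 10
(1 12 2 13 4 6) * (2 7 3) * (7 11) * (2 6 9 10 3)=(1 12 11 7 2 13 4 9 10 3 6)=[0, 12, 13, 6, 9, 5, 1, 2, 8, 10, 3, 7, 11, 4]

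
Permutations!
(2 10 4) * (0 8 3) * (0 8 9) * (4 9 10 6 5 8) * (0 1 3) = (0 10 9 1 3 4 2 6 5 8) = [10, 3, 6, 4, 2, 8, 5, 7, 0, 1, 9]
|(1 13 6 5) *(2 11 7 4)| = |(1 13 6 5)(2 11 7 4)| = 4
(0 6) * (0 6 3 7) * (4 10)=(0 3 7)(4 10)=[3, 1, 2, 7, 10, 5, 6, 0, 8, 9, 4]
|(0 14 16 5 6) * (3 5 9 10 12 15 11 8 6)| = |(0 14 16 9 10 12 15 11 8 6)(3 5)| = 10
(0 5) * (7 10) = (0 5)(7 10) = [5, 1, 2, 3, 4, 0, 6, 10, 8, 9, 7]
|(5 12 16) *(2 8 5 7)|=|(2 8 5 12 16 7)|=6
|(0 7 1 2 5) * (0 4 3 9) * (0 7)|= 7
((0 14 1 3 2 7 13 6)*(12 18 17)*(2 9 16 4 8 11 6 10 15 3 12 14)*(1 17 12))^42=((0 2 7 13 10 15 3 9 16 4 8 11 6)(12 18)(14 17))^42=(18)(0 13 3 4 6 7 15 16 11 2 10 9 8)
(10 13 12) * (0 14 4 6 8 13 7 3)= (0 14 4 6 8 13 12 10 7 3)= [14, 1, 2, 0, 6, 5, 8, 3, 13, 9, 7, 11, 10, 12, 4]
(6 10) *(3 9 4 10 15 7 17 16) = [0, 1, 2, 9, 10, 5, 15, 17, 8, 4, 6, 11, 12, 13, 14, 7, 3, 16] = (3 9 4 10 6 15 7 17 16)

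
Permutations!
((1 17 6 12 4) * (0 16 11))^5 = ((0 16 11)(1 17 6 12 4))^5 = (17)(0 11 16)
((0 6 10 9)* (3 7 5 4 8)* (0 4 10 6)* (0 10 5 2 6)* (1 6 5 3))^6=((0 10 9 4 8 1 6)(2 5 3 7))^6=(0 6 1 8 4 9 10)(2 3)(5 7)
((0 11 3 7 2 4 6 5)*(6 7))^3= ((0 11 3 6 5)(2 4 7))^3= (0 6 11 5 3)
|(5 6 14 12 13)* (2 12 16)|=7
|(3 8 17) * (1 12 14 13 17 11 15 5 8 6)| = 28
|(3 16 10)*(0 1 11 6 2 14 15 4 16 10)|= 18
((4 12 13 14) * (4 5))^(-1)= ((4 12 13 14 5))^(-1)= (4 5 14 13 12)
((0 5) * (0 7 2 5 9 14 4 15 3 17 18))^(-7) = (0 9 14 4 15 3 17 18)(2 7 5)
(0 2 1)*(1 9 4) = (0 2 9 4 1) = [2, 0, 9, 3, 1, 5, 6, 7, 8, 4]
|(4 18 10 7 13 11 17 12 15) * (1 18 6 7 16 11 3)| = |(1 18 10 16 11 17 12 15 4 6 7 13 3)| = 13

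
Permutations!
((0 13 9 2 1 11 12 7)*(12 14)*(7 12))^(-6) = (0 9 1 14)(2 11 7 13)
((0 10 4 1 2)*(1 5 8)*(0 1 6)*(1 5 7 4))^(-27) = (0 10 1 2 5 8 6)(4 7)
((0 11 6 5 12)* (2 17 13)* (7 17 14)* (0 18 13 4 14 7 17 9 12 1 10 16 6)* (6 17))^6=(18)(1 6 4 16)(5 14 17 10)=((0 11)(1 10 16 17 4 14 6 5)(2 7 9 12 18 13))^6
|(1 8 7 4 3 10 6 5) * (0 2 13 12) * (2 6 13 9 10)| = 13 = |(0 6 5 1 8 7 4 3 2 9 10 13 12)|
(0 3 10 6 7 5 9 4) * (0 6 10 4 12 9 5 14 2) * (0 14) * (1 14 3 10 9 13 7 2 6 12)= (0 10 9 1 14 6 2 3 4 12 13 7)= [10, 14, 3, 4, 12, 5, 2, 0, 8, 1, 9, 11, 13, 7, 6]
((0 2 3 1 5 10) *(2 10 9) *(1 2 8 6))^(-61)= (0 10)(1 6 8 9 5)(2 3)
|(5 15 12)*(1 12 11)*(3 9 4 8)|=|(1 12 5 15 11)(3 9 4 8)|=20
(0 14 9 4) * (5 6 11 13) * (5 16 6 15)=(0 14 9 4)(5 15)(6 11 13 16)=[14, 1, 2, 3, 0, 15, 11, 7, 8, 4, 10, 13, 12, 16, 9, 5, 6]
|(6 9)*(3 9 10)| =4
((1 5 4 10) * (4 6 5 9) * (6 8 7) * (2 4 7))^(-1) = ((1 9 7 6 5 8 2 4 10))^(-1) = (1 10 4 2 8 5 6 7 9)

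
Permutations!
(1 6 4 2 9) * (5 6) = (1 5 6 4 2 9) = [0, 5, 9, 3, 2, 6, 4, 7, 8, 1]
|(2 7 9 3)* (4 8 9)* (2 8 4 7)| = 3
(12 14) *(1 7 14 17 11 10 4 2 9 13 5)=[0, 7, 9, 3, 2, 1, 6, 14, 8, 13, 4, 10, 17, 5, 12, 15, 16, 11]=(1 7 14 12 17 11 10 4 2 9 13 5)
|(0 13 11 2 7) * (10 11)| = |(0 13 10 11 2 7)| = 6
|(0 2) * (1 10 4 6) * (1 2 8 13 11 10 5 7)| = 24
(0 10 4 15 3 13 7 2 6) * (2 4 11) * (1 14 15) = [10, 14, 6, 13, 1, 5, 0, 4, 8, 9, 11, 2, 12, 7, 15, 3] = (0 10 11 2 6)(1 14 15 3 13 7 4)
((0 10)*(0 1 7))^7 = ((0 10 1 7))^7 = (0 7 1 10)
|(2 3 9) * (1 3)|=4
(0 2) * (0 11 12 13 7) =[2, 1, 11, 3, 4, 5, 6, 0, 8, 9, 10, 12, 13, 7] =(0 2 11 12 13 7)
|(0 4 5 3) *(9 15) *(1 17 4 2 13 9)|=10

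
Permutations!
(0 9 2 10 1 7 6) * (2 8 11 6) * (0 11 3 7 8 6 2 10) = (0 9 6 11 2)(1 8 3 7 10) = [9, 8, 0, 7, 4, 5, 11, 10, 3, 6, 1, 2]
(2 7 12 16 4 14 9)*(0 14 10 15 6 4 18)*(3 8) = (0 14 9 2 7 12 16 18)(3 8)(4 10 15 6) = [14, 1, 7, 8, 10, 5, 4, 12, 3, 2, 15, 11, 16, 13, 9, 6, 18, 17, 0]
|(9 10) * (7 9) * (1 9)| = 4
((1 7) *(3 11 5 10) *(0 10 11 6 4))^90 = ((0 10 3 6 4)(1 7)(5 11))^90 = (11)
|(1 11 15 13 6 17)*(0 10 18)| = |(0 10 18)(1 11 15 13 6 17)| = 6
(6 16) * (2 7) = (2 7)(6 16) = [0, 1, 7, 3, 4, 5, 16, 2, 8, 9, 10, 11, 12, 13, 14, 15, 6]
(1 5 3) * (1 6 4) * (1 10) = (1 5 3 6 4 10) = [0, 5, 2, 6, 10, 3, 4, 7, 8, 9, 1]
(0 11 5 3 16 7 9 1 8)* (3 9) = (0 11 5 9 1 8)(3 16 7) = [11, 8, 2, 16, 4, 9, 6, 3, 0, 1, 10, 5, 12, 13, 14, 15, 7]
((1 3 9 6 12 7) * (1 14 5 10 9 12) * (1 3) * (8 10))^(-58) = (3 8 12 10 7 9 14 6 5)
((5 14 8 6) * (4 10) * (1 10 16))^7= (1 16 4 10)(5 6 8 14)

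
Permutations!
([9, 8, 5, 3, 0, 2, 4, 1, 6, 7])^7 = (9)(2 5)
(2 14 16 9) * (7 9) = (2 14 16 7 9) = [0, 1, 14, 3, 4, 5, 6, 9, 8, 2, 10, 11, 12, 13, 16, 15, 7]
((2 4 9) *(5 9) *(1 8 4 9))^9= ((1 8 4 5)(2 9))^9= (1 8 4 5)(2 9)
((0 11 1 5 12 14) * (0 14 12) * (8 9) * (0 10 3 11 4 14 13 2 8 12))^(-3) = ((0 4 14 13 2 8 9 12)(1 5 10 3 11))^(-3) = (0 8 14 12 2 4 9 13)(1 10 11 5 3)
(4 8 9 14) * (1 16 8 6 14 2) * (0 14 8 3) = (0 14 4 6 8 9 2 1 16 3) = [14, 16, 1, 0, 6, 5, 8, 7, 9, 2, 10, 11, 12, 13, 4, 15, 3]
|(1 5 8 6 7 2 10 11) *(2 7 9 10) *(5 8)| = 6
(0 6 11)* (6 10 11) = (0 10 11) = [10, 1, 2, 3, 4, 5, 6, 7, 8, 9, 11, 0]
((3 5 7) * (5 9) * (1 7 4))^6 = ((1 7 3 9 5 4))^6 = (9)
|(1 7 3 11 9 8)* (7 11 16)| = |(1 11 9 8)(3 16 7)| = 12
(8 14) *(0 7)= [7, 1, 2, 3, 4, 5, 6, 0, 14, 9, 10, 11, 12, 13, 8]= (0 7)(8 14)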